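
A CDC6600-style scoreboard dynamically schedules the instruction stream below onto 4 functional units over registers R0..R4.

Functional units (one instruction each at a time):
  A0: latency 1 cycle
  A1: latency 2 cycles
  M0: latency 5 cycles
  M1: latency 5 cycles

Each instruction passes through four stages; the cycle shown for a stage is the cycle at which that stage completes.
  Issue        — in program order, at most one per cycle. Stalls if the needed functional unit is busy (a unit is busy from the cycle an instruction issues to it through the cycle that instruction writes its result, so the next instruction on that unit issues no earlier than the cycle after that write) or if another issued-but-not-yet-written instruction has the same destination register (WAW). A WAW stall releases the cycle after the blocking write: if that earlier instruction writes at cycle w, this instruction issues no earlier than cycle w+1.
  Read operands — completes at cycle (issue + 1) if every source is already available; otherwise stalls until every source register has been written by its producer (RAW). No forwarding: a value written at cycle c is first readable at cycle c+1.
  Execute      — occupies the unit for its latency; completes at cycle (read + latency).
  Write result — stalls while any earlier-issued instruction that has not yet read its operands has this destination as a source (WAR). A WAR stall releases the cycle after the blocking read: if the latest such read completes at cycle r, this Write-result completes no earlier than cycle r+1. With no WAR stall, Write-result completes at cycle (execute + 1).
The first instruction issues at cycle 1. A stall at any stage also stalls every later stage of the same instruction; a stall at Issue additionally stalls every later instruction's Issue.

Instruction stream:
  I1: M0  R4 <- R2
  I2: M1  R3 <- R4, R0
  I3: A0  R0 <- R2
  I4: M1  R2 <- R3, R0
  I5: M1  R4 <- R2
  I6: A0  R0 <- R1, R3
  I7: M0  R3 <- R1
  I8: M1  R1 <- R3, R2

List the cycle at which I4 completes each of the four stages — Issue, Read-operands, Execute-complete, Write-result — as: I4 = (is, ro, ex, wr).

1) issue 1, read 2, done 7, write 8
2) issue 2, read 9, done 14, write 15  <RAW R4: wait I1 write@8>
3) issue 3, read 4, done 5, write 10  <WAR R0: wait I2 read@9>
4) issue 16, read 17, done 22, write 23  <struct: M1 busy until I2 writes@15>
5) issue 24, read 25, done 30, write 31  <struct: M1 busy until I4 writes@23>
6) issue 25, read 26, done 27, write 28
7) issue 26, read 27, done 32, write 33
8) issue 32, read 34, done 39, write 40  <struct: M1 busy until I5 writes@31 / RAW R3: wait I7 write@33>

I4 = (16, 17, 22, 23)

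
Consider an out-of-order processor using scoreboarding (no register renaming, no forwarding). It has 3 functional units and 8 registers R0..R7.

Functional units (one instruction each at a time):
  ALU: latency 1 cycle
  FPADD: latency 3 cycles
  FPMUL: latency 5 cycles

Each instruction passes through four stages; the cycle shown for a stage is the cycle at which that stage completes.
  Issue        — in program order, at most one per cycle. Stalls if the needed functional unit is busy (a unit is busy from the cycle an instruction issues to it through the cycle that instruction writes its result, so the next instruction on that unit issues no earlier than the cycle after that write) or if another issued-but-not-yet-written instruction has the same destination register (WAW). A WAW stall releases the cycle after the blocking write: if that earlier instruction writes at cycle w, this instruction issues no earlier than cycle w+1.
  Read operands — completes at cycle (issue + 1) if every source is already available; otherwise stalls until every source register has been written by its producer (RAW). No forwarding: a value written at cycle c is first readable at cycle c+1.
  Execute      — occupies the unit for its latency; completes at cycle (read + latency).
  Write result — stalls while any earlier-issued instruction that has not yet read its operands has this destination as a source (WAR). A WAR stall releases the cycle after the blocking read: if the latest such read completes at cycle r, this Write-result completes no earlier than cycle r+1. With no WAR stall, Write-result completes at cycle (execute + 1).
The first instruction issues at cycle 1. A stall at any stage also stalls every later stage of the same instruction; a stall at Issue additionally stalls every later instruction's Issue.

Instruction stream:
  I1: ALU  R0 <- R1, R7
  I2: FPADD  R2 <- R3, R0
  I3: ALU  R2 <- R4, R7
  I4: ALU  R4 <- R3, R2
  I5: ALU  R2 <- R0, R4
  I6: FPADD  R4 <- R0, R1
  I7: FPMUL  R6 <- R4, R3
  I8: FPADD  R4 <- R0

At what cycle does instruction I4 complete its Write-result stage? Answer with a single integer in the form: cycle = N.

I1  is:1  ro:2  ex:3  wr:4
I2  is:2  ro:5  ex:8  wr:9  — RAW R0: wait I1 write@4
I3  is:10  ro:11  ex:12  wr:13  — WAW R2: wait I2 write@9
I4  is:14  ro:15  ex:16  wr:17  — struct: ALU busy until I3 writes@13
I5  is:18  ro:19  ex:20  wr:21  — struct: ALU busy until I4 writes@17
I6  is:19  ro:20  ex:23  wr:24
I7  is:20  ro:25  ex:30  wr:31  — RAW R4: wait I6 write@24
I8  is:25  ro:26  ex:29  wr:30  — struct: FPADD busy until I6 writes@24

cycle = 17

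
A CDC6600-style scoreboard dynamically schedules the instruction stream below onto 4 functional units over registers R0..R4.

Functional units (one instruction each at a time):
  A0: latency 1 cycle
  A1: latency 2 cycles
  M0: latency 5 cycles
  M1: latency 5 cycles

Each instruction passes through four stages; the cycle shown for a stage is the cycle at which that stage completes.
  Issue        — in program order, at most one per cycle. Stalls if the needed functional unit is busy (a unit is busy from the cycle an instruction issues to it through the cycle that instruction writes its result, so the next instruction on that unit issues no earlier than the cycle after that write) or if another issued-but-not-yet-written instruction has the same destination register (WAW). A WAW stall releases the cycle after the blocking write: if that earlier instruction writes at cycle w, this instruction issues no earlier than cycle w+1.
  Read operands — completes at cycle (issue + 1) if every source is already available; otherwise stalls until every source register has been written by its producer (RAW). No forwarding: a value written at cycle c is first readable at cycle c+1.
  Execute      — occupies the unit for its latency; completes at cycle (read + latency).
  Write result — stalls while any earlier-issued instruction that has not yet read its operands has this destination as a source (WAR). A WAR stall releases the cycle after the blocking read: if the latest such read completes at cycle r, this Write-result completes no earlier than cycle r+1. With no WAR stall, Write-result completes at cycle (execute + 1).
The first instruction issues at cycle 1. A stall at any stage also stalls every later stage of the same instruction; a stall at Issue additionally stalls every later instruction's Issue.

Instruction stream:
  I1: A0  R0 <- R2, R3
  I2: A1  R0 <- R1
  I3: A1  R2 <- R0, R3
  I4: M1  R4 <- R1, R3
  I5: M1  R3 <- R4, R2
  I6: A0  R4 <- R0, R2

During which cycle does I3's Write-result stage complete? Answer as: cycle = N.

cycle = 14

I1 -> (1, 2, 3, 4)
I2 -> (5, 6, 8, 9)  // WAW R0: wait I1 write@4
I3 -> (10, 11, 13, 14)  // struct: A1 busy until I2 writes@9
I4 -> (11, 12, 17, 18)
I5 -> (19, 20, 25, 26)  // struct: M1 busy until I4 writes@18
I6 -> (20, 21, 22, 23)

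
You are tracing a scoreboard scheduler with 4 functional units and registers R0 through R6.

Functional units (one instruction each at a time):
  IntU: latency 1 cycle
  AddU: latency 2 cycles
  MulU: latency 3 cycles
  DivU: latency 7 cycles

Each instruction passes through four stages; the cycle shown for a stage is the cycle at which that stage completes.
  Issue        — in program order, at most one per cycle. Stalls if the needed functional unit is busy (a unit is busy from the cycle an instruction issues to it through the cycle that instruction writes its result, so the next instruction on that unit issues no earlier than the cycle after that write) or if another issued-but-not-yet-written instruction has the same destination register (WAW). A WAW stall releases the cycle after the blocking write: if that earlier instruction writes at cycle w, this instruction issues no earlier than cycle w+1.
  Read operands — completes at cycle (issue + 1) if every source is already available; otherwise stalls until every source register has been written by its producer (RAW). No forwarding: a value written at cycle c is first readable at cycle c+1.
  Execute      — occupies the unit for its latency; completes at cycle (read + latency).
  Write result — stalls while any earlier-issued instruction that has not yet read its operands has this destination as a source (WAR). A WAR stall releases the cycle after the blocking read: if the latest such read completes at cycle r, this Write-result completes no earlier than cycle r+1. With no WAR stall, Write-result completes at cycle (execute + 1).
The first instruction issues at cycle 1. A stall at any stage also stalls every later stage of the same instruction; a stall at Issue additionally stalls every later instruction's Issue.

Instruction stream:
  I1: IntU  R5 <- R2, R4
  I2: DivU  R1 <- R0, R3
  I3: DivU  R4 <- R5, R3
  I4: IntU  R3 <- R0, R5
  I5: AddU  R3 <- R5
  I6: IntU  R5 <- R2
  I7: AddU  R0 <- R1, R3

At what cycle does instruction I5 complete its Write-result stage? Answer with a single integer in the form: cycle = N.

cycle = 21

cycle 1: issue I1 (IntU)
cycle 2: I1 read-ops | issue I2 (DivU)
cycle 3: I1 finished on IntU | I2 read-ops
cycle 4: I1→R5
cycle 10: I2 finished on DivU
cycle 11: I2→R1
cycle 12: issue I3 (DivU)
cycle 13: I3 read-ops | issue I4 (IntU)
cycle 14: I4 read-ops
cycle 15: I4 finished on IntU
cycle 16: I4→R3
cycle 17: issue I5 (AddU)
cycle 18: I5 read-ops | issue I6 (IntU)
cycle 19: I6 read-ops
cycle 20: I3 finished on DivU | I5 finished on AddU | I6 finished on IntU
cycle 21: I3→R4 | I5→R3 | I6→R5
cycle 22: issue I7 (AddU)
cycle 23: I7 read-ops
cycle 25: I7 finished on AddU
cycle 26: I7→R0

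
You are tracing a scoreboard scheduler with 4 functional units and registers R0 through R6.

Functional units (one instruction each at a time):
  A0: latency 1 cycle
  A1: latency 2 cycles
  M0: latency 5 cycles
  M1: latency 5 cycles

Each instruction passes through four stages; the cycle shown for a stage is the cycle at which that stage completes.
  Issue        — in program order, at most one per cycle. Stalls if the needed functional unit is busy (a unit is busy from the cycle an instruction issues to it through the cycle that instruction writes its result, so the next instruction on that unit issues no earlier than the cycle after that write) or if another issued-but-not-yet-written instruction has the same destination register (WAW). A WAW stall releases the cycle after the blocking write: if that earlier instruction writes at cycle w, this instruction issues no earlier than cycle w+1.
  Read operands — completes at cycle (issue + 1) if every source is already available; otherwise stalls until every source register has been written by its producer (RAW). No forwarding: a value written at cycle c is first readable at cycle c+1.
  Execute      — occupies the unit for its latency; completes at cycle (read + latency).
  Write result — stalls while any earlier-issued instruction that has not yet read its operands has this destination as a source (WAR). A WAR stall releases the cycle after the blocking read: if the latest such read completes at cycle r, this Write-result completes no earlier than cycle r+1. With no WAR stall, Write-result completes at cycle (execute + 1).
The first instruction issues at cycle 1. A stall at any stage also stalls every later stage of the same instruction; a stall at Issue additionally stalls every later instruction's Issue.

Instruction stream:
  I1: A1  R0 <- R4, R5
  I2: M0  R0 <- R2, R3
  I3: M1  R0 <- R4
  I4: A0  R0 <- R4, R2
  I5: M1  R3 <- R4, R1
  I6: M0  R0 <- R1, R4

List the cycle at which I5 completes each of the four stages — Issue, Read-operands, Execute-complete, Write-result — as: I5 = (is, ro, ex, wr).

  I1 | 1 | 2 | 4 | 5
  I2 | 6 | 7 | 12 | 13   WAW R0: wait I1 write@5
  I3 | 14 | 15 | 20 | 21   WAW R0: wait I2 write@13
  I4 | 22 | 23 | 24 | 25   WAW R0: wait I3 write@21
  I5 | 23 | 24 | 29 | 30
  I6 | 26 | 27 | 32 | 33   WAW R0: wait I4 write@25

I5 = (23, 24, 29, 30)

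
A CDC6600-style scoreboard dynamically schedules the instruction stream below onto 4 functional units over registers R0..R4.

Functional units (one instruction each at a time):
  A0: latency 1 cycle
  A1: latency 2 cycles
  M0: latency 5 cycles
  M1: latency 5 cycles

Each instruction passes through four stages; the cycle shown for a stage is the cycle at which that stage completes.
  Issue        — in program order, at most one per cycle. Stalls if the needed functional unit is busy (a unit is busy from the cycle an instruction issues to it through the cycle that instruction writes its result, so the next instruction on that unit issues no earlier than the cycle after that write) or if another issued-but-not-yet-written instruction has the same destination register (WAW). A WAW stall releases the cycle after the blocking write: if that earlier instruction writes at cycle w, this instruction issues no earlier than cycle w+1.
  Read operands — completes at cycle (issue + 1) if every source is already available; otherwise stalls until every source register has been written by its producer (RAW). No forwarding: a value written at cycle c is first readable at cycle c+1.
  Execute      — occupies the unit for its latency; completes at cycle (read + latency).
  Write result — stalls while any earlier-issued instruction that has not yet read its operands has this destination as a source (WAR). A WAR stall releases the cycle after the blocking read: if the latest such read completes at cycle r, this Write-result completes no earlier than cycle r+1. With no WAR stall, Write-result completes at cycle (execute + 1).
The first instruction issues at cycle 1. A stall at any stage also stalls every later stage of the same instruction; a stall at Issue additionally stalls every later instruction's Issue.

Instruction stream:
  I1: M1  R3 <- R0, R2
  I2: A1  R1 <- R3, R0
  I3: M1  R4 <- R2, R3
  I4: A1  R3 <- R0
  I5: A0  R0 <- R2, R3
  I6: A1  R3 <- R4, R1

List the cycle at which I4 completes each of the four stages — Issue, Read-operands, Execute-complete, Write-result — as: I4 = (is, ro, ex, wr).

[1] issue I1 (M1)
[2] I1 read-ops · issue I2 (A1)
[7] I1 finished on M1
[8] I1→R3
[9] I2 read-ops · issue I3 (M1)
[10] I3 read-ops
[11] I2 finished on A1
[12] I2→R1
[13] issue I4 (A1)
[14] I4 read-ops · issue I5 (A0)
[15] I3 finished on M1
[16] I3→R4 · I4 finished on A1
[17] I4→R3
[18] I5 read-ops · issue I6 (A1)
[19] I5 finished on A0 · I6 read-ops
[20] I5→R0
[21] I6 finished on A1
[22] I6→R3

I4 = (13, 14, 16, 17)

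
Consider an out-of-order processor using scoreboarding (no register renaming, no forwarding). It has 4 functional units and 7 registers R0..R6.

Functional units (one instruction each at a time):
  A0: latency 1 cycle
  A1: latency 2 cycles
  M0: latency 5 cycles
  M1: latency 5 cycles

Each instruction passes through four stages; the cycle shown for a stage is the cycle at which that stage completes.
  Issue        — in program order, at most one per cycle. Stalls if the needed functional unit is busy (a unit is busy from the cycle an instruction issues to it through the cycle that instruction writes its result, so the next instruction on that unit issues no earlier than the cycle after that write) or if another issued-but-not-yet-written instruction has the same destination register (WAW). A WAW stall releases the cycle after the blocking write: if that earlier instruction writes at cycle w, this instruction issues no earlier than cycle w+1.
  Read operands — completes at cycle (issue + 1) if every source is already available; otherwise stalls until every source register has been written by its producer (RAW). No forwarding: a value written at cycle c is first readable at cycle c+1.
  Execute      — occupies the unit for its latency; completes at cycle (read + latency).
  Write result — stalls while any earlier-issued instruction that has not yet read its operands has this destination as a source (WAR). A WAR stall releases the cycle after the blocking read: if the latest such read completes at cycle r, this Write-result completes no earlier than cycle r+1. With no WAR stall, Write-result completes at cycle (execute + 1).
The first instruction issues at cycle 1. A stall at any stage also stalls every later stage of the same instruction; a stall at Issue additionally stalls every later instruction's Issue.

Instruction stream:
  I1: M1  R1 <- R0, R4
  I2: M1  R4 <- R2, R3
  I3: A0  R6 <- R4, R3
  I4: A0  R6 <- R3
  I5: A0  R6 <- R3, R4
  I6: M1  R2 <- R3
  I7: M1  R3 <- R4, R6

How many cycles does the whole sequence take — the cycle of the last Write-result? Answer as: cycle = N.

I1 -> (1, 2, 7, 8)
I2 -> (9, 10, 15, 16)  // struct: M1 busy until I1 writes@8
I3 -> (10, 17, 18, 19)  // RAW R4: wait I2 write@16
I4 -> (20, 21, 22, 23)  // struct: A0 busy until I3 writes@19
I5 -> (24, 25, 26, 27)  // struct: A0 busy until I4 writes@23
I6 -> (25, 26, 31, 32)
I7 -> (33, 34, 39, 40)  // struct: M1 busy until I6 writes@32

cycle = 40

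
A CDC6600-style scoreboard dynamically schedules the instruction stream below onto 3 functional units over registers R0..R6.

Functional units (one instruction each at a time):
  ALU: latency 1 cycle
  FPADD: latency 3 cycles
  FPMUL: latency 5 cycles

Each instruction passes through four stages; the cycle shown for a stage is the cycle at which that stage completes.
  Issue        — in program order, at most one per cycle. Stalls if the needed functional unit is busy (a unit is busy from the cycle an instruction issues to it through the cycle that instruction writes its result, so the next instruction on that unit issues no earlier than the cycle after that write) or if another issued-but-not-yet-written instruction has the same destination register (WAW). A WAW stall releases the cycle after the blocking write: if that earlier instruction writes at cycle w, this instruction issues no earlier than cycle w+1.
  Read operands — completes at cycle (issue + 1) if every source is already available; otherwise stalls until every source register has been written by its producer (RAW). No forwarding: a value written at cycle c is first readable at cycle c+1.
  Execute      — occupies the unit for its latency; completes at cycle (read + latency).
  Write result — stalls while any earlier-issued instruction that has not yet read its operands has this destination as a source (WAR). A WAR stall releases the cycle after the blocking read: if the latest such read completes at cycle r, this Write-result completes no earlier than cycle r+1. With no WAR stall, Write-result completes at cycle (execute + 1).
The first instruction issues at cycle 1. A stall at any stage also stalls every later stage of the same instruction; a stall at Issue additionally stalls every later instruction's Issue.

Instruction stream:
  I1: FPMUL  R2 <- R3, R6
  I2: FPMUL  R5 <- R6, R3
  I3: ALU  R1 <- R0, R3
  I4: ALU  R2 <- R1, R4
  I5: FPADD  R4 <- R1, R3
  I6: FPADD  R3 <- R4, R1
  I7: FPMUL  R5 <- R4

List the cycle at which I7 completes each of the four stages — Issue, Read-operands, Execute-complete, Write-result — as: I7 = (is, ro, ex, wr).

I7 = (22, 23, 28, 29)

c1: issue I1 (FPMUL)
c2: I1 read-ops
c7: I1 finished on FPMUL
c8: I1→R2
c9: issue I2 (FPMUL)
c10: I2 read-ops · issue I3 (ALU)
c11: I3 read-ops
c12: I3 finished on ALU
c13: I3→R1
c14: issue I4 (ALU)
c15: I2 finished on FPMUL · I4 read-ops · issue I5 (FPADD)
c16: I2→R5 · I4 finished on ALU · I5 read-ops
c17: I4→R2
c19: I5 finished on FPADD
c20: I5→R4
c21: issue I6 (FPADD)
c22: I6 read-ops · issue I7 (FPMUL)
c23: I7 read-ops
c25: I6 finished on FPADD
c26: I6→R3
c28: I7 finished on FPMUL
c29: I7→R5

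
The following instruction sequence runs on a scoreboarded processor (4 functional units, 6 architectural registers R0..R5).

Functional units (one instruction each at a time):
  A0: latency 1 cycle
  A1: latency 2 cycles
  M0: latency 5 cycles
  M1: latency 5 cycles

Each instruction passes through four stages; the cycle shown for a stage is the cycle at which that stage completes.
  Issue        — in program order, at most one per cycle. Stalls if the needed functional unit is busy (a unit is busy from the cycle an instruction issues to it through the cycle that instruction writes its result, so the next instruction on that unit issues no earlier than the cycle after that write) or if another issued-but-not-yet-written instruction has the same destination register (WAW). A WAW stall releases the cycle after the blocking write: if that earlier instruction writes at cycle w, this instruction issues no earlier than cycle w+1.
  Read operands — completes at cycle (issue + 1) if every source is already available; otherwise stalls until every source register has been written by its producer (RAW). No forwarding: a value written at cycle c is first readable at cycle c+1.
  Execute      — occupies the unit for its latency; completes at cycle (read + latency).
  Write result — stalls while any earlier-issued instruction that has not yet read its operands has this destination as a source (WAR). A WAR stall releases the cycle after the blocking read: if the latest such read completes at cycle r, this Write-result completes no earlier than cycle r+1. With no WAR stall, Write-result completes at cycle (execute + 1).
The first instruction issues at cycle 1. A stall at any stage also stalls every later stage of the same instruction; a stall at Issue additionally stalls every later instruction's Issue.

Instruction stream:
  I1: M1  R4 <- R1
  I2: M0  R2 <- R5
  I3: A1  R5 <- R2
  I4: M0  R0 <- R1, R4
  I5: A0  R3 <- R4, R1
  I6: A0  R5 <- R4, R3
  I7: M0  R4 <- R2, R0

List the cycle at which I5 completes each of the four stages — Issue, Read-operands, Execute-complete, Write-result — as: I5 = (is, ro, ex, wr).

I5 = (11, 12, 13, 14)

t=1  I1 dispatched to M1
t=2  I1 operands ready, I2 dispatched to M0
t=3  I2 operands ready, I3 dispatched to A1
t=7  I1 complete
t=8  R4←I1, I2 complete
t=9  R2←I2
t=10  I3 operands ready, I4 dispatched to M0
t=11  I4 operands ready, I5 dispatched to A0
t=12  I3 complete, I5 operands ready
t=13  R5←I3, I5 complete
t=14  R3←I5
t=15  I6 dispatched to A0
t=16  I4 complete, I6 operands ready
t=17  R0←I4, I6 complete
t=18  R5←I6, I7 dispatched to M0
t=19  I7 operands ready
t=24  I7 complete
t=25  R4←I7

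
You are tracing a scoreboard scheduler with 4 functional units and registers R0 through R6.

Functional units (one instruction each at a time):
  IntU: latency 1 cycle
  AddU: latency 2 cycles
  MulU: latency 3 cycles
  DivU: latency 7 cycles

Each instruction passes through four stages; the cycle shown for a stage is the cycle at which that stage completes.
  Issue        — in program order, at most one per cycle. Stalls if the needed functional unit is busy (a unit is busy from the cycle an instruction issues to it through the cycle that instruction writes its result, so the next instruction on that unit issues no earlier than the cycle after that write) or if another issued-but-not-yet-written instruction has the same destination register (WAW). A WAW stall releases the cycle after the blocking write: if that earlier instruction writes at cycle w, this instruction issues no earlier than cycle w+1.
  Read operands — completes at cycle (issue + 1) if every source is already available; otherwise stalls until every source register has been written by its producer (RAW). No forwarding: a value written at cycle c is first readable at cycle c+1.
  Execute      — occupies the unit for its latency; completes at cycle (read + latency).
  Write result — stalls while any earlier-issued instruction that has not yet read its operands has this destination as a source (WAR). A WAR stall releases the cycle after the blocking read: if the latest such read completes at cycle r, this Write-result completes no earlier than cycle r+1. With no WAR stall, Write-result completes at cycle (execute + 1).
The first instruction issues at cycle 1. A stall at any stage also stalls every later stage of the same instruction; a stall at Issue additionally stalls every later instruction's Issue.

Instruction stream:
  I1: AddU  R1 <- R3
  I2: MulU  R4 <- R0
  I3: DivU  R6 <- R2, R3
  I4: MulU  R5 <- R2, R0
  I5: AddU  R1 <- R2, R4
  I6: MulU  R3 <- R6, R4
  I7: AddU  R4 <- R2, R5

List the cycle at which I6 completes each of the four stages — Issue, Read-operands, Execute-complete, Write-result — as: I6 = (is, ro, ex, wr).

t=1  I1 dispatched to AddU
t=2  I1 operands ready, I2 dispatched to MulU
t=3  I2 operands ready, I3 dispatched to DivU
t=4  I1 complete, I3 operands ready
t=5  R1←I1
t=6  I2 complete
t=7  R4←I2
t=8  I4 dispatched to MulU
t=9  I4 operands ready, I5 dispatched to AddU
t=10  I5 operands ready
t=11  I3 complete
t=12  R6←I3, I4 complete, I5 complete
t=13  R5←I4, R1←I5
t=14  I6 dispatched to MulU
t=15  I6 operands ready, I7 dispatched to AddU
t=16  I7 operands ready
t=18  I6 complete, I7 complete
t=19  R3←I6, R4←I7

I6 = (14, 15, 18, 19)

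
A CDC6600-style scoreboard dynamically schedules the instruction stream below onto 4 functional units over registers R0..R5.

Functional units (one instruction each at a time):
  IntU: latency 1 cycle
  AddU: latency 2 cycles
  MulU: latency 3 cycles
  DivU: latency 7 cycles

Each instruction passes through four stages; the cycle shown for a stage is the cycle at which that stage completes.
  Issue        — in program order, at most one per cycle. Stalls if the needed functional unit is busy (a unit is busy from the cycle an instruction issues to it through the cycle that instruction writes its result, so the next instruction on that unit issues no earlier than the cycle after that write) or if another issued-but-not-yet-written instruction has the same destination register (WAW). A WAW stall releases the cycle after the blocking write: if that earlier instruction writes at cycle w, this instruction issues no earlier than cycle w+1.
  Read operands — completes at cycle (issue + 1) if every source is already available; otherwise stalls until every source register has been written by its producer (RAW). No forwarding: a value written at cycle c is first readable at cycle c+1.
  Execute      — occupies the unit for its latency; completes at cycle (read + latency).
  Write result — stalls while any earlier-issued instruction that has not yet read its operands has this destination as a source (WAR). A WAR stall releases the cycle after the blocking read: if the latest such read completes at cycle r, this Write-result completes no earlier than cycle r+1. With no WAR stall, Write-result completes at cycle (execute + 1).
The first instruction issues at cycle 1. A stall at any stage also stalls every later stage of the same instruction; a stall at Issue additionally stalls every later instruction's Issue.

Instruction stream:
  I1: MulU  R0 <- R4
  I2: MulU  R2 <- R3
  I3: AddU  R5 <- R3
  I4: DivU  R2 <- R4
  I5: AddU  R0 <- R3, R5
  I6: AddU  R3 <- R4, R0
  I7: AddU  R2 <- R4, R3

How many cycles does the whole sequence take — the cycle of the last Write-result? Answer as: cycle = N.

c1: issue I1 (MulU)
c2: I1 read-ops
c5: I1 finished on MulU
c6: I1→R0
c7: issue I2 (MulU)
c8: I2 read-ops | issue I3 (AddU)
c9: I3 read-ops
c11: I2 finished on MulU | I3 finished on AddU
c12: I2→R2 | I3→R5
c13: issue I4 (DivU)
c14: I4 read-ops | issue I5 (AddU)
c15: I5 read-ops
c17: I5 finished on AddU
c18: I5→R0
c19: issue I6 (AddU)
c20: I6 read-ops
c21: I4 finished on DivU
c22: I4→R2 | I6 finished on AddU
c23: I6→R3
c24: issue I7 (AddU)
c25: I7 read-ops
c27: I7 finished on AddU
c28: I7→R2

cycle = 28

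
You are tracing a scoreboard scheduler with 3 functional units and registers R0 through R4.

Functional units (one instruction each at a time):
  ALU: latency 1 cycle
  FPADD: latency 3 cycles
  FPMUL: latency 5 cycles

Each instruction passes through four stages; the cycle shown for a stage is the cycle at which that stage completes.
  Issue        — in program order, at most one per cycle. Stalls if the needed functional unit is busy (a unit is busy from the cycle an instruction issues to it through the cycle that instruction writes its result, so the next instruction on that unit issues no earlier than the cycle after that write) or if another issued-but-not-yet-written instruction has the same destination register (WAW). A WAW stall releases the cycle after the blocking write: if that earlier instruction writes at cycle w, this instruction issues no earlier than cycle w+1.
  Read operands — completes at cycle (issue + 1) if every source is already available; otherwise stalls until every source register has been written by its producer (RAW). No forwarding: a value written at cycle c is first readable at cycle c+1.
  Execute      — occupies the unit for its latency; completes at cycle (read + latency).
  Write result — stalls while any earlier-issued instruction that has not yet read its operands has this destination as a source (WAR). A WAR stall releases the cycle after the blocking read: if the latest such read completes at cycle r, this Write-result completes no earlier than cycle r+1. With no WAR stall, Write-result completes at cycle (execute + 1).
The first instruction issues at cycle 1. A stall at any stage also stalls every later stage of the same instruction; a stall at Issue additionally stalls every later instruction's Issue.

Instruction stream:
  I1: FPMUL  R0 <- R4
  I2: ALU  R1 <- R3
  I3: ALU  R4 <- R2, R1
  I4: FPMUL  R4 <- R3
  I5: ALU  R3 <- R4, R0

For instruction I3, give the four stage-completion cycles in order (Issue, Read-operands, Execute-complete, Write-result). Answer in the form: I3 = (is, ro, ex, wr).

I3 = (6, 7, 8, 9)

I1 -> (1, 2, 7, 8)
I2 -> (2, 3, 4, 5)
I3 -> (6, 7, 8, 9)  // struct: ALU busy until I2 writes@5
I4 -> (10, 11, 16, 17)  // WAW R4: wait I3 write@9
I5 -> (11, 18, 19, 20)  // RAW R4: wait I4 write@17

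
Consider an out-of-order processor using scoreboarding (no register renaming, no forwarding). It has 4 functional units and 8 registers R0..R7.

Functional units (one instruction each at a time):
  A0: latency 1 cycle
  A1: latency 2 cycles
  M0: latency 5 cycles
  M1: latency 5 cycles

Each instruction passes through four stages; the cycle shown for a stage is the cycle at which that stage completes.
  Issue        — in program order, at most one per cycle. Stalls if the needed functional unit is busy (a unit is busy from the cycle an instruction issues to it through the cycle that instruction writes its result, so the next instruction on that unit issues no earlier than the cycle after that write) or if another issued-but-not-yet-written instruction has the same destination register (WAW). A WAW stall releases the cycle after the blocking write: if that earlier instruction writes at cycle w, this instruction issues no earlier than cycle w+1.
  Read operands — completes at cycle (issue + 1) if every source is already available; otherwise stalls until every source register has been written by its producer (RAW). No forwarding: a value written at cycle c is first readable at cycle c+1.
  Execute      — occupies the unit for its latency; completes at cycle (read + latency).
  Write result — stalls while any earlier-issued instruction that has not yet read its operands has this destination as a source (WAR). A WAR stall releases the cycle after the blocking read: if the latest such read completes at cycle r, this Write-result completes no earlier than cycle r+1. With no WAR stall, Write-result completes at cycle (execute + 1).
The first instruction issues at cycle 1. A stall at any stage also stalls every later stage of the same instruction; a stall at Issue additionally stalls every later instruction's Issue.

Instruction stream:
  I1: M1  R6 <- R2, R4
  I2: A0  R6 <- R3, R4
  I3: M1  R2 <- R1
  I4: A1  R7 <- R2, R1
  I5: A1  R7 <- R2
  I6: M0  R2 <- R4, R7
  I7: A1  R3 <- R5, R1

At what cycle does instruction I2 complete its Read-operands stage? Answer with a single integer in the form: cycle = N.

  I1 | 1 | 2 | 7 | 8
  I2 | 9 | 10 | 11 | 12   WAW R6: wait I1 write@8
  I3 | 10 | 11 | 16 | 17
  I4 | 11 | 18 | 20 | 21   RAW R2: wait I3 write@17
  I5 | 22 | 23 | 25 | 26   struct: A1 busy until I4 writes@21
  I6 | 23 | 27 | 32 | 33   RAW R7: wait I5 write@26
  I7 | 27 | 28 | 30 | 31   struct: A1 busy until I5 writes@26

cycle = 10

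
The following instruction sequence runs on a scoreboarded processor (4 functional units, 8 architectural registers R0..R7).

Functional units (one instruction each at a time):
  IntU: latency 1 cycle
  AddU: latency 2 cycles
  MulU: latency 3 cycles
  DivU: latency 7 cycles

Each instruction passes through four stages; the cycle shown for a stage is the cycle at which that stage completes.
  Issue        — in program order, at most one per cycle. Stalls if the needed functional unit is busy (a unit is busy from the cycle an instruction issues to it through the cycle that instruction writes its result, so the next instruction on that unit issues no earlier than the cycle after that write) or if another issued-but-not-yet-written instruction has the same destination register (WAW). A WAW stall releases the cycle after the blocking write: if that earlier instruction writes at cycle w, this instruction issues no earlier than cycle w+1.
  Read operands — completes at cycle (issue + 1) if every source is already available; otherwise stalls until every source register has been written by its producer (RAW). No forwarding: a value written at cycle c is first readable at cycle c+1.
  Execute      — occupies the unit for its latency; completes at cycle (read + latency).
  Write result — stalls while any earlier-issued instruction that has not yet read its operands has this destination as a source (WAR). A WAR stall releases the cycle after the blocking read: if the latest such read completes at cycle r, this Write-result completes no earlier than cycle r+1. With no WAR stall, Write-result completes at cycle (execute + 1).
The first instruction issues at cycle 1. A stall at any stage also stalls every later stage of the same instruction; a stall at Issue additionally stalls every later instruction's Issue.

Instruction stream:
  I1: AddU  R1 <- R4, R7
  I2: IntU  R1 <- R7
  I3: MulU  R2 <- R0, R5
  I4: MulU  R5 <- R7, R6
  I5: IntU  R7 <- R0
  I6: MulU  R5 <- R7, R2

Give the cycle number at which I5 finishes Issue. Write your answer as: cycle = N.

cycle 1: I1 issues→AddU
cycle 2: I1 reads
cycle 4: I1 exec-done
cycle 5: I1 writes R1
cycle 6: I2 issues→IntU
cycle 7: I2 reads, I3 issues→MulU
cycle 8: I2 exec-done, I3 reads
cycle 9: I2 writes R1
cycle 11: I3 exec-done
cycle 12: I3 writes R2
cycle 13: I4 issues→MulU
cycle 14: I4 reads, I5 issues→IntU
cycle 15: I5 reads
cycle 16: I5 exec-done
cycle 17: I4 exec-done, I5 writes R7
cycle 18: I4 writes R5
cycle 19: I6 issues→MulU
cycle 20: I6 reads
cycle 23: I6 exec-done
cycle 24: I6 writes R5

cycle = 14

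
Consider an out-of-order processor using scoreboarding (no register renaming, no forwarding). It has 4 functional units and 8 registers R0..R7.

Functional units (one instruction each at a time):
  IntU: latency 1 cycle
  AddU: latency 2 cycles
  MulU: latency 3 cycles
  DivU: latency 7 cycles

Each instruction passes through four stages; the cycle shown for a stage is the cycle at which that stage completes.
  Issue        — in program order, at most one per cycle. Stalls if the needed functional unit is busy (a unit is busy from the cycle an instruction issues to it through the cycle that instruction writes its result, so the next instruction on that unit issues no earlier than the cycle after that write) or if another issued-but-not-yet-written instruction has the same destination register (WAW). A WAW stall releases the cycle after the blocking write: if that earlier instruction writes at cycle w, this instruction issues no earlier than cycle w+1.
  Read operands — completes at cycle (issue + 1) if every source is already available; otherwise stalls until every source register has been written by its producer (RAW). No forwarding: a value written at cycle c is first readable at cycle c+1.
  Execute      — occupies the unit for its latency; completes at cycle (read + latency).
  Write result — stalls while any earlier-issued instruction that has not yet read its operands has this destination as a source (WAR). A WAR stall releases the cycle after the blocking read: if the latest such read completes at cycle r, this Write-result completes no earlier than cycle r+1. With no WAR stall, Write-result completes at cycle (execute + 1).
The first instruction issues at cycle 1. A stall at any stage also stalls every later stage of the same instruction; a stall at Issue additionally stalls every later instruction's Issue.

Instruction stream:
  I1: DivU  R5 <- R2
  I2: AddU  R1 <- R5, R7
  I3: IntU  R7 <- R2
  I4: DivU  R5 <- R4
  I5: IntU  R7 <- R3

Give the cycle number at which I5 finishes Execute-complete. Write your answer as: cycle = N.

cycle = 15

I1 -> (1, 2, 9, 10)
I2 -> (2, 11, 13, 14)  // RAW R5: wait I1 write@10
I3 -> (3, 4, 5, 12)  // WAR R7: wait I2 read@11
I4 -> (11, 12, 19, 20)  // struct: DivU busy until I1 writes@10
I5 -> (13, 14, 15, 16)  // struct: IntU busy until I3 writes@12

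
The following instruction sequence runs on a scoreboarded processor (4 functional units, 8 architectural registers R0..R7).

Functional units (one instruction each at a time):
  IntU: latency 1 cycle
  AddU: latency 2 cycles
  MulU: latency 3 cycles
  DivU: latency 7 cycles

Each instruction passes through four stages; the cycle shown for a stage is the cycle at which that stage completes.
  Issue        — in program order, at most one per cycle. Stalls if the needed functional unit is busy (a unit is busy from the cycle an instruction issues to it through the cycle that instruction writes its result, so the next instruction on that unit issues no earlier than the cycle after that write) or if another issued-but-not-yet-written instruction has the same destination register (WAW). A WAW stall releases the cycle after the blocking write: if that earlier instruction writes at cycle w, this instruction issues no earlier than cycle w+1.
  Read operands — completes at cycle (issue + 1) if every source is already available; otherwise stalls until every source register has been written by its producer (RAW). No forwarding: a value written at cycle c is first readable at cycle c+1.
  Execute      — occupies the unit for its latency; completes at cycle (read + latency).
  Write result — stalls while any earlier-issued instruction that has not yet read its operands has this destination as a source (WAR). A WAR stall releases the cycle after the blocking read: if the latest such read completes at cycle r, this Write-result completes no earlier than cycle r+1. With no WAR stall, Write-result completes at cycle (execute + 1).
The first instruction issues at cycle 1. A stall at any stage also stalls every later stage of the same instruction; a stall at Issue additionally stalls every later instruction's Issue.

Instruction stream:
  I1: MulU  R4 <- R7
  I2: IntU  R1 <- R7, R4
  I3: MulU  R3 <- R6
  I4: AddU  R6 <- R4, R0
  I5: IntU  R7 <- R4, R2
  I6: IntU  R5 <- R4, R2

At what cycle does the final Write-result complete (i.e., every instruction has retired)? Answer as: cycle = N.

cycle 1: issue I1 (MulU)
cycle 2: I1 read-ops; issue I2 (IntU)
cycle 5: I1 finished on MulU
cycle 6: I1→R4
cycle 7: I2 read-ops; issue I3 (MulU)
cycle 8: I2 finished on IntU; I3 read-ops; issue I4 (AddU)
cycle 9: I2→R1; I4 read-ops
cycle 10: issue I5 (IntU)
cycle 11: I3 finished on MulU; I4 finished on AddU; I5 read-ops
cycle 12: I3→R3; I4→R6; I5 finished on IntU
cycle 13: I5→R7
cycle 14: issue I6 (IntU)
cycle 15: I6 read-ops
cycle 16: I6 finished on IntU
cycle 17: I6→R5

cycle = 17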